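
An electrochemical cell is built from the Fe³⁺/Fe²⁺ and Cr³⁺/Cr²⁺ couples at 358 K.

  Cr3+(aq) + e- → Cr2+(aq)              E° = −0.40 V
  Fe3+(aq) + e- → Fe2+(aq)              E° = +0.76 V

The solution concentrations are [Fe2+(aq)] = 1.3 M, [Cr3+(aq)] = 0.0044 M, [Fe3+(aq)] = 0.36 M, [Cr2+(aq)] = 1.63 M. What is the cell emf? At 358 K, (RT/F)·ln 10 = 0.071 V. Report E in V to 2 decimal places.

+1.30 V

Fe³⁺/Fe²⁺ is reduced (cathode, E° = +0.76 V) and Cr³⁺/Cr²⁺ is oxidized (anode).
E°cell = E°cat − E°an = +0.76 − (−0.40) = +1.16 V; n = 1.
Balancing gives Fe3+(aq) + Cr2+(aq) → Fe2+(aq) + Cr3+(aq); hence Q = ([Fe2+(aq)]·[Cr3+(aq)]) / ([Fe3+(aq)]·[Cr2+(aq)]) = 0.00975 (log Q = −2.011).
Applying E = E° − (RT ln10/nF)·log Q gives +1.16 − (0.071/1)(−2.011) = +1.30 V.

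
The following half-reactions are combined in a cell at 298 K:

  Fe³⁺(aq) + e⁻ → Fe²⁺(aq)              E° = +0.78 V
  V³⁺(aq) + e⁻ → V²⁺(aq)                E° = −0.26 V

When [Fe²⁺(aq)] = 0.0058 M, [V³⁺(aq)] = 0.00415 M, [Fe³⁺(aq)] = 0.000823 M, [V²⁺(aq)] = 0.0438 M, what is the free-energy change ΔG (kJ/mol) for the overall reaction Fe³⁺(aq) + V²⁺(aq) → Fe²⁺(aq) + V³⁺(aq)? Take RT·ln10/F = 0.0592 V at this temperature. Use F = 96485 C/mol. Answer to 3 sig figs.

With Fe³⁺/Fe²⁺ reduced at the cathode, E°cell = +0.78 − (−0.26) = +1.04 V and n = 1.
The reaction quotient is ([Fe²⁺(aq)]·[V³⁺(aq)]) / ([Fe³⁺(aq)]·[V²⁺(aq)]) = 0.668; by Nernst, E = +1.04 − (0.0592/1)(−0.175) = +1.0504 V.
Finally ΔG = −nFE = −(1)(96485 C/mol)(+1.0504 V) = −101 kJ/mol.

−101 kJ/mol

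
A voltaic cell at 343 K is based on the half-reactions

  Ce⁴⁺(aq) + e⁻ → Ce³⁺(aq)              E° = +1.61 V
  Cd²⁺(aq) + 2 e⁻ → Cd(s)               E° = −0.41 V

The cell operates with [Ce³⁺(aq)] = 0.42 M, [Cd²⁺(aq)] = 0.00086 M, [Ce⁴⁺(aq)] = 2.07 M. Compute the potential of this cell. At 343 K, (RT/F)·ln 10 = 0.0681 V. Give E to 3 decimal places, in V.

The Ce⁴⁺/Ce³⁺ couple has the more positive E°, so it is the cathode; Cd²⁺/Cd is the anode.
E°cell = E°cat − E°an = +1.61 − (−0.41) = +2.02 V; n = 2.
Balancing gives 2 Ce⁴⁺(aq) + Cd(s) → 2 Ce³⁺(aq) + Cd²⁺(aq); hence Q = ([Ce³⁺(aq)]^2·[Cd²⁺(aq)]) / [Ce⁴⁺(aq)]^2 = 3.54×10^−5 (log Q = −4.451).
By the Nernst equation, E = +2.02 − (0.0681/2)·(−4.451) = +2.172 V.

+2.172 V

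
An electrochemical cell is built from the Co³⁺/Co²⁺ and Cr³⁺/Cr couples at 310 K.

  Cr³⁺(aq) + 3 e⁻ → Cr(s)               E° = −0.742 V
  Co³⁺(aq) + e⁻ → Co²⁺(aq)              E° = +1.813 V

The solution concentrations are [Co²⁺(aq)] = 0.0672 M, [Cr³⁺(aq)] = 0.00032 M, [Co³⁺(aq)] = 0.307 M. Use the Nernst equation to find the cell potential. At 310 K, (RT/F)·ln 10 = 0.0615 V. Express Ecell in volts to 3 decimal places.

+2.667 V

Since E°(Co³⁺/Co²⁺) > E°(Cr³⁺/Cr), Co³⁺/Co²⁺ serves as the cathode.
E°cell = E°cat − E°an = +1.813 − (−0.742) = +2.555 V; n = 3.
Balancing gives 3 Co³⁺(aq) + Cr(s) → 3 Co²⁺(aq) + Cr³⁺(aq); hence Q = ([Co²⁺(aq)]^3·[Cr³⁺(aq)]) / [Co³⁺(aq)]^3 = 3.36×10^−6 (log Q = −5.474).
By the Nernst equation, E = +2.555 − (0.0615/3)·(−5.474) = +2.667 V.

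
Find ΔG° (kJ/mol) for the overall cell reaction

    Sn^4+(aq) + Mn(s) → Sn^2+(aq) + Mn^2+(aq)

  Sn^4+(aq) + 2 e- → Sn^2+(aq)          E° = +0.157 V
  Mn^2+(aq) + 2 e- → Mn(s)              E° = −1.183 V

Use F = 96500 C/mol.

In the reaction as written Sn^4+(aq) is reduced, so the Sn⁴⁺/Sn²⁺ couple is the cathode and Mn²⁺/Mn is the anode.
E°cell = +0.157 − (−1.183) = +1.340 V; balancing electrons gives n = 2.
ΔG° = −nFE°cell = −(2)(96500)(+1.340) J/mol = −259 kJ/mol.

−259 kJ/mol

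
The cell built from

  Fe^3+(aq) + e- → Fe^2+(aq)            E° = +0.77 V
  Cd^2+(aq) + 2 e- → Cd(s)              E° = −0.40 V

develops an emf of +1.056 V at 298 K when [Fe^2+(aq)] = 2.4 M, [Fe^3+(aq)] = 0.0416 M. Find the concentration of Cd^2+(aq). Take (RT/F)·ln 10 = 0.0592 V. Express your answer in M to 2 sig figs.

The Fe³⁺/Fe²⁺ couple has the larger reduction potential, so it is the cathode: E°cell = +0.77 − (−0.40) = +1.17 V and n = 2.
From the Nernst equation, log Q = n(E° − E)/0.0592 = 2·(+1.17 − (+1.056))/0.0592 = 3.851.
For 2 Fe^3+(aq) + Cd(s) → 2 Fe^2+(aq) + Cd^2+(aq), the reaction quotient is Q = ([Fe^2+(aq)]^2·[Cd^2+(aq)]) / [Fe^3+(aq)]^2.
Substituting the known concentrations and solving, log [Cd^2+(aq)] = 0.329 and [Cd^2+(aq)] = 2.1 M.

2.1 M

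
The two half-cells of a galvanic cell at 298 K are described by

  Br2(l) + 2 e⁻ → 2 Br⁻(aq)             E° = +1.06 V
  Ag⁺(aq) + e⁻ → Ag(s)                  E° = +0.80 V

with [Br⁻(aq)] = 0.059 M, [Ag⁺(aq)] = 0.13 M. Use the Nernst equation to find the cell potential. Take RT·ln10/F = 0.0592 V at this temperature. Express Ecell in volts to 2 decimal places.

Br₂/Br⁻ is reduced (cathode, E° = +1.06 V) and Ag⁺/Ag is oxidized (anode).
E°cell = +1.06 − (+0.80) = +0.26 V, with n = 2 electrons transferred.
Balancing gives Br2(l) + 2 Ag(s) → 2 Br⁻(aq) + 2 Ag⁺(aq); hence Q = [Br⁻(aq)]^2·[Ag⁺(aq)]^2 = 5.88×10^−5 (log Q = −4.230).
E = E° − (0.0592/n)·log Q = +0.26 − (0.0592/2)(−4.230) = +0.39 V.

+0.39 V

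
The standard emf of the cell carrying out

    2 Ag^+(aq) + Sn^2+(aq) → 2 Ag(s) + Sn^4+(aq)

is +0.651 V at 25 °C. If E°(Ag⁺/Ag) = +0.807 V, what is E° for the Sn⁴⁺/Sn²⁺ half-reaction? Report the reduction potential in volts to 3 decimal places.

In the reaction as written the Ag⁺/Ag couple is reduced (cathode) and Sn⁴⁺/Sn²⁺ is oxidized (anode), so E°cell = E°(Ag⁺/Ag) − E°(Sn⁴⁺/Sn²⁺).
E°(Sn⁴⁺/Sn²⁺) = E°(cathode) − E°cell = +0.807 − (+0.651) = +0.156 V.

+0.156 V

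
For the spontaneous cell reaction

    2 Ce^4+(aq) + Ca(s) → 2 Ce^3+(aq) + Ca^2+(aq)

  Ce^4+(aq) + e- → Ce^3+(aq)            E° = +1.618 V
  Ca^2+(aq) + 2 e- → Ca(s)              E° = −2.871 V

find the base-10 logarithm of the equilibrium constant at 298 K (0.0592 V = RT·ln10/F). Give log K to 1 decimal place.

The Ce⁴⁺/Ce³⁺ couple is reduced (cathode); E°cell = +1.618 − (−2.871) = +4.489 V with n = 2.
At equilibrium E = 0, so log K = nE°cell / 0.0592 = (2)(+4.489) / 0.0592 = 151.7.

log K = 151.7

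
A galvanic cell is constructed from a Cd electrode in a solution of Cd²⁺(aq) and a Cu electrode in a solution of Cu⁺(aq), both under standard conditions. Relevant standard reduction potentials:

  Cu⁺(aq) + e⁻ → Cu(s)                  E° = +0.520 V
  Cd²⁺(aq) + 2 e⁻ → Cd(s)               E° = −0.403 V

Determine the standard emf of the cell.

+0.923 V

Of the two couples in this cell, the one with the more positive reduction potential is reduced at the cathode: here that is Cu⁺/Cu (+0.520 V); Cd²⁺/Cd (−0.403 V) is the anode.
E°cell = E°(cathode) − E°(anode) = +0.520 − (−0.403) = +0.923 V.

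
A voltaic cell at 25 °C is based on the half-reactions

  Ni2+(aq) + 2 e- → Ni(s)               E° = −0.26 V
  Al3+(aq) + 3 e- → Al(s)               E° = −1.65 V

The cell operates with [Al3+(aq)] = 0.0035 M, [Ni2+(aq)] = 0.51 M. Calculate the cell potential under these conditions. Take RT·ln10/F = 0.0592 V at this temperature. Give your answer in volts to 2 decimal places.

+1.43 V

The Ni²⁺/Ni couple has the more positive E°, so it is the cathode; Al³⁺/Al is the anode.
The standard potential is −0.26 − (−1.65) = +1.39 V and the balanced reaction transfers n = 6 electrons.
Balancing gives 3 Ni2+(aq) + 2 Al(s) → 3 Ni(s) + 2 Al3+(aq); hence Q = [Al3+(aq)]^2 / [Ni2+(aq)]^3 = 9.23×10^−5 (log Q = −4.035).
E = E° − (0.0592/n)·log Q = +1.39 − (0.0592/6)(−4.035) = +1.43 V.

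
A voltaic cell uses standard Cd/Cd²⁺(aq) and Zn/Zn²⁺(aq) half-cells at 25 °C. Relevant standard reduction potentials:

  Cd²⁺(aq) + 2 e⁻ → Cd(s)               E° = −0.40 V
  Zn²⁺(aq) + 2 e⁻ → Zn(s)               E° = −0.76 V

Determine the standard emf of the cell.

+0.36 V

Of the two couples in this cell, the one with the more positive reduction potential is reduced at the cathode: here that is Cd²⁺/Cd (−0.40 V); Zn²⁺/Zn (−0.76 V) is the anode.
E°cell = E°(cathode) − E°(anode) = −0.40 − (−0.76) = +0.36 V.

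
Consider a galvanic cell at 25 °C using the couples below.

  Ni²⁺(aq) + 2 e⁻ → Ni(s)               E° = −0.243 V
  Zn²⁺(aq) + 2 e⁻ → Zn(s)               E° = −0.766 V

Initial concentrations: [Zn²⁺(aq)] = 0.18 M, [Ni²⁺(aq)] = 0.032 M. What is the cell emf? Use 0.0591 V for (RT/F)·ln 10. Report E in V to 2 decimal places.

+0.50 V

Since E°(Ni²⁺/Ni) > E°(Zn²⁺/Zn), Ni²⁺/Ni serves as the cathode.
The standard potential is −0.243 − (−0.766) = +0.523 V and the balanced reaction transfers n = 2 electrons.
The balanced reaction is Ni²⁺(aq) + Zn(s) → Ni(s) + Zn²⁺(aq), so Q = [Zn²⁺(aq)] / [Ni²⁺(aq)] = 5.62 and log Q = 0.750.
E = E° − (0.0591/n)·log Q = +0.523 − (0.0591/2)(0.750) = +0.50 V.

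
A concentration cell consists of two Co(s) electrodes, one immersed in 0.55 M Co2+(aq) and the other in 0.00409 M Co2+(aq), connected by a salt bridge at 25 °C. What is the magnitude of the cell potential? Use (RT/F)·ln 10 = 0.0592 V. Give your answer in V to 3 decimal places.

0.063 V

For a concentration cell E°cell = 0, since both electrodes use the same couple.
The compartment with the higher Co2+(aq) concentration (0.55 M) acts as the cathode; ions are reduced there and produced at the dilute (0.00409 M) anode.
With n = 2, Ecell = −(0.0592/2)·log([dilute]/[conc]) = −(0.0592/2)·log(0.00409/0.55) = +0.063 V.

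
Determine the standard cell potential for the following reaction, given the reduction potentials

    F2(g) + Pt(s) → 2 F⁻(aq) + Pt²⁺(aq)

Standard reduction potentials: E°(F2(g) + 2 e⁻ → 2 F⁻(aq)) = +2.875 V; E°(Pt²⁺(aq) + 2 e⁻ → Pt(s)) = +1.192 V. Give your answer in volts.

In the reaction as written, F2(g) is reduced (cathode) and Pt²⁺(aq) is produced by oxidation at the anode.
E°cell = E°(cathode) − E°(anode) = +2.875 − (+1.192) = +1.683 V.

+1.683 V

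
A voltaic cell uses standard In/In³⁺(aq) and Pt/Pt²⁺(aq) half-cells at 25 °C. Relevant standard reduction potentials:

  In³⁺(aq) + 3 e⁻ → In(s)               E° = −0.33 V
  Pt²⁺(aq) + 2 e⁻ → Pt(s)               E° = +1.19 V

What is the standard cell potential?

The Pt²⁺/Pt couple has the higher E°, so Pt ion is reduced (cathode) and In is oxidized (anode).
E°cell = E°(cathode) − E°(anode) = +1.19 − (−0.33) = +1.52 V.

+1.52 V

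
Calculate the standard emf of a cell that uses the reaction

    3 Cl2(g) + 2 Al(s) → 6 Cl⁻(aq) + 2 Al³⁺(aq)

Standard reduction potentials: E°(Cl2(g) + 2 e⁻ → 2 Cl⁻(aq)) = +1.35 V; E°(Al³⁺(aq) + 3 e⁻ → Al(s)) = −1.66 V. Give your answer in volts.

+3.01 V

In the reaction as written, Cl2(g) is reduced (cathode) and Al³⁺(aq) is produced by oxidation at the anode.
E°cell = E°(cathode) − E°(anode) = +1.35 − (−1.66) = +3.01 V.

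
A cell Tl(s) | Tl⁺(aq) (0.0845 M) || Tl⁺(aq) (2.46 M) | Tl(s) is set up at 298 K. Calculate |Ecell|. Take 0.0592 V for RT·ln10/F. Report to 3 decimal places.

For a concentration cell E°cell = 0, since both electrodes use the same couple.
The compartment with the higher Tl⁺(aq) concentration (2.46 M) acts as the cathode; ions are reduced there and produced at the dilute (0.0845 M) anode.
With n = 1, Ecell = −(0.0592/1)·log([dilute]/[conc]) = −(0.0592/1)·log(0.0845/2.46) = +0.087 V.

0.087 V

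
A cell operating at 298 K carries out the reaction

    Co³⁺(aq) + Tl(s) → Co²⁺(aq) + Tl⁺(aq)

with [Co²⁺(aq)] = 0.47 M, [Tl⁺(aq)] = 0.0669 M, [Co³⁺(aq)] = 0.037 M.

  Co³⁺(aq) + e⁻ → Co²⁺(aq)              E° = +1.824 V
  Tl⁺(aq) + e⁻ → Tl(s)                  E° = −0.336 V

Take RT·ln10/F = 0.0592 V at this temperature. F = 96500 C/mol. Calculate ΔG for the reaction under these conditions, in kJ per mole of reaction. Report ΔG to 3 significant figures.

With Co³⁺/Co²⁺ reduced at the cathode, E°cell = +1.824 − (−0.336) = +2.160 V and n = 1.
Here Q = ([Co²⁺(aq)]·[Tl⁺(aq)]) / [Co³⁺(aq)] = 0.85 (log Q = −0.071), giving E = +2.160 − (0.0592/1)·(−0.071) = +2.1642 V.
Then ΔG = −nFE = −1 × 96500 × +2.1642 J/mol = −209 kJ/mol.

−209 kJ/mol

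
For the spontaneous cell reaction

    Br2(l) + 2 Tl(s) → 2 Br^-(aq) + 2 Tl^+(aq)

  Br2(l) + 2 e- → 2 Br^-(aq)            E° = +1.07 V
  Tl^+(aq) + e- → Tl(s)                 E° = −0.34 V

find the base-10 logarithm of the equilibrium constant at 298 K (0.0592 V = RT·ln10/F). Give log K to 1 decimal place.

log K = 47.6

The Br₂/Br⁻ couple is reduced (cathode); E°cell = +1.07 − (−0.34) = +1.41 V with n = 2.
At equilibrium E = 0, so log K = nE°cell / 0.0592 = (2)(+1.41) / 0.0592 = 47.6.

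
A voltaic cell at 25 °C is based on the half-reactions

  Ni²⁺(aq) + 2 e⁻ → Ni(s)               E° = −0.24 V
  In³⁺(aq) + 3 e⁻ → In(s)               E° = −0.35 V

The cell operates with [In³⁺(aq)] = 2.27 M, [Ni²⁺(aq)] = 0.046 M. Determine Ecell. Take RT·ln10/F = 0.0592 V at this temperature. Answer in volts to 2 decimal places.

+0.06 V

Since E°(Ni²⁺/Ni) > E°(In³⁺/In), Ni²⁺/Ni serves as the cathode.
E°cell = −0.24 − (−0.35) = +0.11 V, with n = 6 electrons transferred.
For the overall reaction 3 Ni²⁺(aq) + 2 In(s) → 3 Ni(s) + 2 In³⁺(aq), Q = [In³⁺(aq)]^2 / [Ni²⁺(aq)]^3 = 5.29×10^4, giving log Q = 4.724.
By the Nernst equation, E = +0.11 − (0.0592/6)·(4.724) = +0.06 V.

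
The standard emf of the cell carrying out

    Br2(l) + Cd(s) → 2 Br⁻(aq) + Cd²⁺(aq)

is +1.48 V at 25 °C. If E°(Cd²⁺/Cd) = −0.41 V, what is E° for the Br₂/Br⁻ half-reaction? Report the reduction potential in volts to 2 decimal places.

+1.07 V

In the reaction as written the Br₂/Br⁻ couple is reduced (cathode) and Cd²⁺/Cd is oxidized (anode), so E°cell = E°(Br₂/Br⁻) − E°(Cd²⁺/Cd).
E°(Br₂/Br⁻) = E°cell + E°(anode) = +1.48 + (−0.41) = +1.07 V.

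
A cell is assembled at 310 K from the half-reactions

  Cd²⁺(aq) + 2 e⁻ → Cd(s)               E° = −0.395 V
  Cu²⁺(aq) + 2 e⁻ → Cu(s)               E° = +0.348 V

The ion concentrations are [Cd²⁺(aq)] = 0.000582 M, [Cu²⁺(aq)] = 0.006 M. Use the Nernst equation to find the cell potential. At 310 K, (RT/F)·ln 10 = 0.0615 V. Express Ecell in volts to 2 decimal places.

The Cu²⁺/Cu couple has the more positive E°, so it is the cathode; Cd²⁺/Cd is the anode.
E°cell = +0.348 − (−0.395) = +0.743 V, with n = 2 electrons transferred.
The balanced reaction is Cu²⁺(aq) + Cd(s) → Cu(s) + Cd²⁺(aq), so Q = [Cd²⁺(aq)] / [Cu²⁺(aq)] = 0.097 and log Q = −1.013.
E = E° − (0.0615/n)·log Q = +0.743 − (0.0615/2)(−1.013) = +0.77 V.

+0.77 V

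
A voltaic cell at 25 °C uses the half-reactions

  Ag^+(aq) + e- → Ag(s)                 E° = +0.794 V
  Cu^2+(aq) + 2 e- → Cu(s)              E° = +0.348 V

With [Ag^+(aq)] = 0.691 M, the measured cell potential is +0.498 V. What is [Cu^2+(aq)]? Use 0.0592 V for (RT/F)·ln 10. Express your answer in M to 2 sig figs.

The Ag⁺/Ag couple has the larger reduction potential, so it is the cathode: E°cell = +0.794 − (+0.348) = +0.446 V and n = 2.
Rearranging E = E° − (0.0592/n)·log Q gives log Q = 2(+0.446 − (+0.498))/0.0592 = −1.757.
For 2 Ag^+(aq) + Cu(s) → 2 Ag(s) + Cu^2+(aq), the reaction quotient is Q = [Cu^2+(aq)] / [Ag^+(aq)]^2.
Isolating [Cu^2+(aq)] in Q = 10^{−1.757} yields log [Cu^2+(aq)] = −2.078, i.e. 0.0084 M.

0.0084 M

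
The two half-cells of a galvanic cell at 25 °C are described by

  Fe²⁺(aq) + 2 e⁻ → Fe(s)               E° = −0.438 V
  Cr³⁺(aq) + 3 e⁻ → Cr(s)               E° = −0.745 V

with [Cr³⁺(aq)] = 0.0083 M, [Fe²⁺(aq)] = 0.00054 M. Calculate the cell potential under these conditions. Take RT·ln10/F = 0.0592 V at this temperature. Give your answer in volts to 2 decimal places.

+0.25 V

The Fe²⁺/Fe couple has the more positive E°, so it is the cathode; Cr³⁺/Cr is the anode.
E°cell = E°cat − E°an = −0.438 − (−0.745) = +0.307 V; n = 6.
For the overall reaction 3 Fe²⁺(aq) + 2 Cr(s) → 3 Fe(s) + 2 Cr³⁺(aq), Q = [Cr³⁺(aq)]^2 / [Fe²⁺(aq)]^3 = 4.37×10^5, giving log Q = 5.641.
Applying E = E° − (RT ln10/nF)·log Q gives +0.307 − (0.0592/6)(5.641) = +0.25 V.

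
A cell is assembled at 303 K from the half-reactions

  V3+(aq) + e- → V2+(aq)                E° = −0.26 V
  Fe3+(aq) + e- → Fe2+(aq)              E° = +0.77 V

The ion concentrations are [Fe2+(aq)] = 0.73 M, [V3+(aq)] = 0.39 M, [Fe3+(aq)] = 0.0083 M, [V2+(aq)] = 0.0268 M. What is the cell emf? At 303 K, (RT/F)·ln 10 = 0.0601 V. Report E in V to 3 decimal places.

Since E°(Fe³⁺/Fe²⁺) > E°(V³⁺/V²⁺), Fe³⁺/Fe²⁺ serves as the cathode.
E°cell = +0.77 − (−0.26) = +1.03 V, with n = 1 electron transferred.
Balancing gives Fe3+(aq) + V2+(aq) → Fe2+(aq) + V3+(aq); hence Q = ([Fe2+(aq)]·[V3+(aq)]) / ([Fe3+(aq)]·[V2+(aq)]) = 1.28×10^3 (log Q = 3.107).
By the Nernst equation, E = +1.03 − (0.0601/1)·(3.107) = +0.843 V.

+0.843 V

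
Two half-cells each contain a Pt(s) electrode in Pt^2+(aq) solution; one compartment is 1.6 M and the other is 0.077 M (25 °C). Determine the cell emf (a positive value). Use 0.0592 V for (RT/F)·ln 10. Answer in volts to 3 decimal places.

For a concentration cell E°cell = 0, since both electrodes use the same couple.
The compartment with the higher Pt^2+(aq) concentration (1.6 M) acts as the cathode; ions are reduced there and produced at the dilute (0.077 M) anode.
With n = 2, Ecell = −(0.0592/2)·log([dilute]/[conc]) = −(0.0592/2)·log(0.077/1.6) = +0.039 V.

0.039 V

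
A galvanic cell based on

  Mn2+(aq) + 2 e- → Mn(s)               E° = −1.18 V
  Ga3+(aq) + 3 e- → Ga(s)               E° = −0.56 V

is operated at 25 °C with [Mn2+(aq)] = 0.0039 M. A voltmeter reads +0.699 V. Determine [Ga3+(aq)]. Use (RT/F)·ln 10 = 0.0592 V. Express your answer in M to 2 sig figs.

2.5 M

With Ga³⁺/Ga at the cathode and Mn²⁺/Mn at the anode, E°cell = −0.56 − (−1.18) = +0.62 V (n = 6).
Since E = E° − (0.0592/n)·log Q, log Q = n(E° − E)/0.0592 = −8.007.
Balancing electrons gives 2 Ga3+(aq) + 3 Mn(s) → 2 Ga(s) + 3 Mn2+(aq); thus Q = [Mn2+(aq)]^3 / [Ga3+(aq)]^2.
Isolating [Ga3+(aq)] in Q = 10^{−8.007} yields log [Ga3+(aq)] = 0.390, i.e. 2.5 M.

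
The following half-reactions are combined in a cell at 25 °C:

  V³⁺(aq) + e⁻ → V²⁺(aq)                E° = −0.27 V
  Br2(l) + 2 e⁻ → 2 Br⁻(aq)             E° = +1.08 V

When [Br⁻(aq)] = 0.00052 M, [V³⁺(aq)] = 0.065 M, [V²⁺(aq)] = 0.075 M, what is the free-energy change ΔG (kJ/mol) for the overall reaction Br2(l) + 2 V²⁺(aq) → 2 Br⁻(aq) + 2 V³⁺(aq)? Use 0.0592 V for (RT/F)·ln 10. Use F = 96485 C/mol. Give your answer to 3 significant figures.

−299 kJ/mol

E°cell = +1.08 − (−0.27) = +1.35 V; the balanced reaction transfers n = 2 electrons.
Q = ([Br⁻(aq)]^2·[V³⁺(aq)]^2) / [V²⁺(aq)]^2 = 2.03×10^−7, so log Q = −6.692 and E = +1.35 − (0.0592/2)(−6.692) = +1.5481 V.
Then ΔG = −nFE = −2 × 96485 × +1.5481 J/mol = −299 kJ/mol.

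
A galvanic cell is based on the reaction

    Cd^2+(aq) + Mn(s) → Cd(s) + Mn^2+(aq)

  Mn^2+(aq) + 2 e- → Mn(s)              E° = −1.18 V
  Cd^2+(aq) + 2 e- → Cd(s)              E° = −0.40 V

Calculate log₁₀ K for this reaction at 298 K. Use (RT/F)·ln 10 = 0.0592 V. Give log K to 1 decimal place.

The Cd²⁺/Cd couple is reduced (cathode); E°cell = −0.40 − (−1.18) = +0.78 V with n = 2.
At equilibrium E = 0, so log K = nE°cell / 0.0592 = (2)(+0.78) / 0.0592 = 26.4.

log K = 26.4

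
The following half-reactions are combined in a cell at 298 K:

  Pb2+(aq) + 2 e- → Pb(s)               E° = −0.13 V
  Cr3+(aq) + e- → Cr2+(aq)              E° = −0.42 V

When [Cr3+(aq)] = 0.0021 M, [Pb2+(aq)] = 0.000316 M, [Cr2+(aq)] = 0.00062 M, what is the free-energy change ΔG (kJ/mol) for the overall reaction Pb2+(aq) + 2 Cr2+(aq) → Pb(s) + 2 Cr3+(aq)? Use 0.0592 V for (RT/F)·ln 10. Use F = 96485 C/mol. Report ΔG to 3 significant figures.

With Pb²⁺/Pb reduced at the cathode, E°cell = −0.13 − (−0.42) = +0.29 V and n = 2.
Here Q = [Cr3+(aq)]^2 / ([Pb2+(aq)]·[Cr2+(aq)]^2) = 3.63×10^4 (log Q = 4.560), giving E = +0.29 − (0.0592/2)·(4.560) = +0.1550 V.
ΔG = −nFE = −(2)(96485)(+0.1550) J/mol = −29.9 kJ/mol.

−29.9 kJ/mol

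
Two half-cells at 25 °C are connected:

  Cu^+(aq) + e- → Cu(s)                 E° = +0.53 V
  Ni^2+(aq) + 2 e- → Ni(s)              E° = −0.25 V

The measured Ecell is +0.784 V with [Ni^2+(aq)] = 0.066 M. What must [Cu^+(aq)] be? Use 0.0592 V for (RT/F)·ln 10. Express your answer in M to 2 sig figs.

0.30 M

Cu⁺/Cu is the cathode (higher E°); E°cell = +0.53 − (−0.25) = +0.78 V with n = 2.
From the Nernst equation, log Q = n(E° − E)/0.0592 = 2·(+0.78 − (+0.784))/0.0592 = −0.135.
Balancing electrons gives 2 Cu^+(aq) + Ni(s) → 2 Cu(s) + Ni^2+(aq); thus Q = [Ni^2+(aq)] / [Cu^+(aq)]^2.
Substituting the known concentrations and solving, log [Cu^+(aq)] = −0.523 and [Cu^+(aq)] = 0.30 M.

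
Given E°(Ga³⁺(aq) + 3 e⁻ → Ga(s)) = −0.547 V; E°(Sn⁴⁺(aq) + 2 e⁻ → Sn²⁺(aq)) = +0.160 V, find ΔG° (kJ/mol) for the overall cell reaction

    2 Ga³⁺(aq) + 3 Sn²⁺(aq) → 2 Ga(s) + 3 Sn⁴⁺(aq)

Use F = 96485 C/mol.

In the reaction as written Ga³⁺(aq) is reduced, so the Ga³⁺/Ga couple is the cathode and Sn⁴⁺/Sn²⁺ is the anode.
E°cell = −0.547 − (+0.160) = −0.707 V; balancing electrons gives n = 6.
ΔG° = −nFE°cell = −(6)(96485)(−0.707) J/mol = +409 kJ/mol.

+409 kJ/mol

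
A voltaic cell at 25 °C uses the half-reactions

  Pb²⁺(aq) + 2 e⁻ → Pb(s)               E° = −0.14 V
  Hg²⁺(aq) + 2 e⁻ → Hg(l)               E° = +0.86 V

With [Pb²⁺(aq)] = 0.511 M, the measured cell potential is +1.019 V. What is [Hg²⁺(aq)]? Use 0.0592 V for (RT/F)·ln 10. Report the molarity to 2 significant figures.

The Hg²⁺/Hg couple has the larger reduction potential, so it is the cathode: E°cell = +0.86 − (−0.14) = +1.00 V and n = 2.
From the Nernst equation, log Q = n(E° − E)/0.0592 = 2·(+1.00 − (+1.019))/0.0592 = −0.642.
Balancing electrons gives Hg²⁺(aq) + Pb(s) → Hg(l) + Pb²⁺(aq); thus Q = [Pb²⁺(aq)] / [Hg²⁺(aq)].
Solving for the unknown gives log [Hg²⁺(aq)] = 0.350, so [Hg²⁺(aq)] ≈ 2.2 M.

2.2 M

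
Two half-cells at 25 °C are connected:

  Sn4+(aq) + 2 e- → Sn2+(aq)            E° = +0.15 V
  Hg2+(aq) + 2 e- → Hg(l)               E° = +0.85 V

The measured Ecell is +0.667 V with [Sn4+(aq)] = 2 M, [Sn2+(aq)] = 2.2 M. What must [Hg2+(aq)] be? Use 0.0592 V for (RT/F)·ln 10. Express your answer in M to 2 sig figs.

0.070 M

Hg²⁺/Hg is the cathode (higher E°); E°cell = +0.85 − (+0.15) = +0.70 V with n = 2.
Since E = E° − (0.0592/n)·log Q, log Q = n(E° − E)/0.0592 = 1.115.
The balanced reaction is Hg2+(aq) + Sn2+(aq) → Hg(l) + Sn4+(aq), so Q = [Sn4+(aq)] / ([Hg2+(aq)]·[Sn2+(aq)]).
Substituting the known concentrations and solving, log [Hg2+(aq)] = −1.156 and [Hg2+(aq)] = 0.070 M.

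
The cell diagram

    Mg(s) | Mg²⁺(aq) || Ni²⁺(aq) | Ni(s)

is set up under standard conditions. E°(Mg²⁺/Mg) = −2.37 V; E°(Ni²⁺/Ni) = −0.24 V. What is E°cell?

By convention the left-hand electrode in cell notation is the anode (oxidation) and the right-hand electrode is the cathode (reduction).
E°cell = E°(right) − E°(left) = −0.24 − (−2.37) = +2.13 V.

+2.13 V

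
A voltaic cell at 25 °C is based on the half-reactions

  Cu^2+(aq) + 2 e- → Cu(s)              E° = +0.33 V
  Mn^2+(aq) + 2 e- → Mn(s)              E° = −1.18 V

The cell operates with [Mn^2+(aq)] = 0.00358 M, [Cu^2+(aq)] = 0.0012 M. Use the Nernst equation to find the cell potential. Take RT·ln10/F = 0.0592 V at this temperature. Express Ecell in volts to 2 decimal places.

Since E°(Cu²⁺/Cu) > E°(Mn²⁺/Mn), Cu²⁺/Cu serves as the cathode.
The standard potential is +0.33 − (−1.18) = +1.51 V and the balanced reaction transfers n = 2 electrons.
Balancing gives Cu^2+(aq) + Mn(s) → Cu(s) + Mn^2+(aq); hence Q = [Mn^2+(aq)] / [Cu^2+(aq)] = 2.98 (log Q = 0.475).
By the Nernst equation, E = +1.51 − (0.0592/2)·(0.475) = +1.50 V.

+1.50 V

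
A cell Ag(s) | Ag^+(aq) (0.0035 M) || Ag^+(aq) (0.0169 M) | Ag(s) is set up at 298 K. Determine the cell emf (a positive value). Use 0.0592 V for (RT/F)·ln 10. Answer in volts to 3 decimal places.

0.040 V

For a concentration cell E°cell = 0, since both electrodes use the same couple.
The compartment with the higher Ag^+(aq) concentration (0.0169 M) acts as the cathode; ions are reduced there and produced at the dilute (0.0035 M) anode.
With n = 1, Ecell = −(0.0592/1)·log([dilute]/[conc]) = −(0.0592/1)·log(0.0035/0.0169) = +0.040 V.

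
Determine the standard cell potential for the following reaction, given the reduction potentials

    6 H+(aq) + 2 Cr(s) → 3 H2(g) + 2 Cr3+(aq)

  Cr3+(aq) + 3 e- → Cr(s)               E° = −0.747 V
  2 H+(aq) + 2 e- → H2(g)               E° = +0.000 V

+0.747 V

H+(aq) gains electrons, so the 2H⁺/H₂ couple is the cathode; the Cr³⁺/Cr couple is the anode.
E°cell = E°(cathode) − E°(anode) = +0.000 − (−0.747) = +0.747 V.
The positive value indicates the reaction is spontaneous as written.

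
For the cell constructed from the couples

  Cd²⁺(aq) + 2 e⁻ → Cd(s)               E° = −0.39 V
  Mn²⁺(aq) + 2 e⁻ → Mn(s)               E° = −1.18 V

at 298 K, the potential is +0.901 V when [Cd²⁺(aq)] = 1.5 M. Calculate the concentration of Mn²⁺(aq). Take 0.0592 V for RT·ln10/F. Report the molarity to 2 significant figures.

Cd²⁺/Cd is the cathode (higher E°); E°cell = −0.39 − (−1.18) = +0.79 V with n = 2.
Since E = E° − (0.0592/n)·log Q, log Q = n(E° − E)/0.0592 = −3.750.
Balancing electrons gives Cd²⁺(aq) + Mn(s) → Cd(s) + Mn²⁺(aq); thus Q = [Mn²⁺(aq)] / [Cd²⁺(aq)].
Solving for the unknown gives log [Mn²⁺(aq)] = −3.574, so [Mn²⁺(aq)] ≈ 0.00027 M.

0.00027 M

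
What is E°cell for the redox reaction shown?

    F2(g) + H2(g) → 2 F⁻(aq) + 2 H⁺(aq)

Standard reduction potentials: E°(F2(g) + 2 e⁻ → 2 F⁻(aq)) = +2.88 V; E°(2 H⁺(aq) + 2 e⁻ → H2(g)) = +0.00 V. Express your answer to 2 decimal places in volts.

+2.88 V

In the reaction as written, F2(g) is reduced (cathode) and H⁺(aq) is produced by oxidation at the anode.
E°cell = E°(cathode) − E°(anode) = +2.88 − (+0.00) = +2.88 V.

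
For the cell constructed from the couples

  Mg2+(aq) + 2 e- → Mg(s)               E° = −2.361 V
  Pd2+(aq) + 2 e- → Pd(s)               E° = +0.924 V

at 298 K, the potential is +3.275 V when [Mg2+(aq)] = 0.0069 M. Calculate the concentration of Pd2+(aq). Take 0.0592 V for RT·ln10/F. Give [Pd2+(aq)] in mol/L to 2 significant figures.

0.0032 M

With Pd²⁺/Pd at the cathode and Mg²⁺/Mg at the anode, E°cell = +0.924 − (−2.361) = +3.285 V (n = 2).
From the Nernst equation, log Q = n(E° − E)/0.0592 = 2·(+3.285 − (+3.275))/0.0592 = 0.338.
Balancing electrons gives Pd2+(aq) + Mg(s) → Pd(s) + Mg2+(aq); thus Q = [Mg2+(aq)] / [Pd2+(aq)].
Solving for the unknown gives log [Pd2+(aq)] = −2.499, so [Pd2+(aq)] ≈ 0.0032 M.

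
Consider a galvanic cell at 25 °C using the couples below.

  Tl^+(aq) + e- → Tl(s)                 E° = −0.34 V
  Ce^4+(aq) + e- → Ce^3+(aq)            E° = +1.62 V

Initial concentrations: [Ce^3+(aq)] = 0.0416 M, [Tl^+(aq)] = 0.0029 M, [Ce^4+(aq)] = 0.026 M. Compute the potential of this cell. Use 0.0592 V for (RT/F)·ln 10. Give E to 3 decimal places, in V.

+2.098 V

Since E°(Ce⁴⁺/Ce³⁺) > E°(Tl⁺/Tl), Ce⁴⁺/Ce³⁺ serves as the cathode.
The standard potential is +1.62 − (−0.34) = +1.96 V and the balanced reaction transfers n = 1 electron.
Balancing gives Ce^4+(aq) + Tl(s) → Ce^3+(aq) + Tl^+(aq); hence Q = ([Ce^3+(aq)]·[Tl^+(aq)]) / [Ce^4+(aq)] = 0.00464 (log Q = −2.333).
By the Nernst equation, E = +1.96 − (0.0592/1)·(−2.333) = +2.098 V.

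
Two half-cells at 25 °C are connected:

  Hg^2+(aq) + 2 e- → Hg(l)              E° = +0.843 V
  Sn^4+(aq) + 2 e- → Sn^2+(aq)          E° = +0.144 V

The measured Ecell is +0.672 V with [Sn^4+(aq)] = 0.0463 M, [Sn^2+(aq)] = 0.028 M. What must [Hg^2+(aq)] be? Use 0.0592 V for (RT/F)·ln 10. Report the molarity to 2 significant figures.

Hg²⁺/Hg is the cathode (higher E°); E°cell = +0.843 − (+0.144) = +0.699 V with n = 2.
Rearranging E = E° − (0.0592/n)·log Q gives log Q = 2(+0.699 − (+0.672))/0.0592 = 0.912.
Balancing electrons gives Hg^2+(aq) + Sn^2+(aq) → Hg(l) + Sn^4+(aq); thus Q = [Sn^4+(aq)] / ([Hg^2+(aq)]·[Sn^2+(aq)]).
Substituting the known concentrations and solving, log [Hg^2+(aq)] = −0.694 and [Hg^2+(aq)] = 0.20 M.

0.20 M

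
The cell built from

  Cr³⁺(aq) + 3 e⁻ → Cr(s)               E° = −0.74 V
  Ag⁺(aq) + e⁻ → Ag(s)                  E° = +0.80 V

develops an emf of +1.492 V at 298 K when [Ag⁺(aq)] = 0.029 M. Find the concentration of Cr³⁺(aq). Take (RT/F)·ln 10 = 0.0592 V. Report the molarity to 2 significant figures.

0.0066 M

Ag⁺/Ag is the cathode (higher E°); E°cell = +0.80 − (−0.74) = +1.54 V with n = 3.
Rearranging E = E° − (0.0592/n)·log Q gives log Q = 3(+1.54 − (+1.492))/0.0592 = 2.432.
Balancing electrons gives 3 Ag⁺(aq) + Cr(s) → 3 Ag(s) + Cr³⁺(aq); thus Q = [Cr³⁺(aq)] / [Ag⁺(aq)]^3.
Solving for the unknown gives log [Cr³⁺(aq)] = −2.181, so [Cr³⁺(aq)] ≈ 0.0066 M.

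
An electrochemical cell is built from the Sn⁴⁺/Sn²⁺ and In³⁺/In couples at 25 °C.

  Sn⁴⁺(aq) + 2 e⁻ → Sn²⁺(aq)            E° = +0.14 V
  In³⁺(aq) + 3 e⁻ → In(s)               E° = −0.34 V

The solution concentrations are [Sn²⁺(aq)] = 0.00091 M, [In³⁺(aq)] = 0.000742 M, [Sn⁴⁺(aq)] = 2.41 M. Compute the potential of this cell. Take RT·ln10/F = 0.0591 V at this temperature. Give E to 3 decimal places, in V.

Sn⁴⁺/Sn²⁺ is reduced (cathode, E° = +0.14 V) and In³⁺/In is oxidized (anode).
E°cell = +0.14 − (−0.34) = +0.48 V, with n = 6 electrons transferred.
For the overall reaction 3 Sn⁴⁺(aq) + 2 In(s) → 3 Sn²⁺(aq) + 2 In³⁺(aq), Q = ([Sn²⁺(aq)]^3·[In³⁺(aq)]^2) / [Sn⁴⁺(aq)]^3 = 2.96×10^−17, giving log Q = −16.528.
Applying E = E° − (RT ln10/nF)·log Q gives +0.48 − (0.0591/6)(−16.528) = +0.643 V.

+0.643 V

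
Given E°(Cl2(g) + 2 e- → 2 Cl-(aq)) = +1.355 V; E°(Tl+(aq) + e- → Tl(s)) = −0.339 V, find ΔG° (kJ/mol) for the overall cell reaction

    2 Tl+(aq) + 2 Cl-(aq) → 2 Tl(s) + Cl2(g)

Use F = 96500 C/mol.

In the reaction as written Tl+(aq) is reduced, so the Tl⁺/Tl couple is the cathode and Cl₂/Cl⁻ is the anode.
E°cell = −0.339 − (+1.355) = −1.694 V; balancing electrons gives n = 2.
ΔG° = −nFE°cell = −(2)(96500)(−1.694) J/mol = +327 kJ/mol.

+327 kJ/mol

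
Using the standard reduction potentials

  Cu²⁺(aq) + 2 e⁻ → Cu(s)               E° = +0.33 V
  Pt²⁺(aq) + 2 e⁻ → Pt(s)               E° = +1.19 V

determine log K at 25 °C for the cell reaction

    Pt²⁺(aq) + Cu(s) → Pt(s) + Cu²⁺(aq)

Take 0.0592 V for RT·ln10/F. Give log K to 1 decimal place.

log K = 29.1

The Pt²⁺/Pt couple is reduced (cathode); E°cell = +1.19 − (+0.33) = +0.86 V with n = 2.
At equilibrium E = 0, so log K = nE°cell / 0.0592 = (2)(+0.86) / 0.0592 = 29.1.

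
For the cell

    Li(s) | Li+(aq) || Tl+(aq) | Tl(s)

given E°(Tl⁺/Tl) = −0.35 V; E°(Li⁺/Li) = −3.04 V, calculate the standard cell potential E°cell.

By convention the left-hand electrode in cell notation is the anode (oxidation) and the right-hand electrode is the cathode (reduction).
E°cell = E°(right) − E°(left) = −0.35 − (−3.04) = +2.69 V.

+2.69 V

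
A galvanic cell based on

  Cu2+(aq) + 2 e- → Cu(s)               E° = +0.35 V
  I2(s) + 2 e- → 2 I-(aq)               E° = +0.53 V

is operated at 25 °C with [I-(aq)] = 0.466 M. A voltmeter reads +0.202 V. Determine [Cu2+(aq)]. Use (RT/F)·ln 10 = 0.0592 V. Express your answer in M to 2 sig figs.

With I₂/I⁻ at the cathode and Cu²⁺/Cu at the anode, E°cell = +0.53 − (+0.35) = +0.18 V (n = 2).
Since E = E° − (0.0592/n)·log Q, log Q = n(E° − E)/0.0592 = −0.743.
The balanced reaction is I2(s) + Cu(s) → 2 I-(aq) + Cu2+(aq), so Q = [I-(aq)]^2·[Cu2+(aq)].
Substituting the known concentrations and solving, log [Cu2+(aq)] = −0.080 and [Cu2+(aq)] = 0.83 M.

0.83 M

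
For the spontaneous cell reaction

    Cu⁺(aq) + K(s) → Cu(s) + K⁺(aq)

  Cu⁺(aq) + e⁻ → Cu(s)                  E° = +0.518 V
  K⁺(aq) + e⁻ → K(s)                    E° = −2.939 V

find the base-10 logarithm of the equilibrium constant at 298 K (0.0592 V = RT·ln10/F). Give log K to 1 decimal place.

log K = 58.4

The Cu⁺/Cu couple is reduced (cathode); E°cell = +0.518 − (−2.939) = +3.457 V with n = 1.
At equilibrium E = 0, so log K = nE°cell / 0.0592 = (1)(+3.457) / 0.0592 = 58.4.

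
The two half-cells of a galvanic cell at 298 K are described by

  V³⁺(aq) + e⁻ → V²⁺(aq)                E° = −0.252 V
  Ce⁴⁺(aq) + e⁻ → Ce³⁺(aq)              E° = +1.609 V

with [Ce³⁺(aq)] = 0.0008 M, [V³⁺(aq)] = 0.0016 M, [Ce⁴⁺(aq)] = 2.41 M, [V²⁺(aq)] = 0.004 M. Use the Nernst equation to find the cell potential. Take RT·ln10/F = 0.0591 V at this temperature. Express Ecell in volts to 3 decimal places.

Ce⁴⁺/Ce³⁺ is reduced (cathode, E° = +1.609 V) and V³⁺/V²⁺ is oxidized (anode).
E°cell = E°cat − E°an = +1.609 − (−0.252) = +1.861 V; n = 1.
Balancing gives Ce⁴⁺(aq) + V²⁺(aq) → Ce³⁺(aq) + V³⁺(aq); hence Q = ([Ce³⁺(aq)]·[V³⁺(aq)]) / ([Ce⁴⁺(aq)]·[V²⁺(aq)]) = 0.000133 (log Q = −3.877).
Applying E = E° − (RT ln10/nF)·log Q gives +1.861 − (0.0591/1)(−3.877) = +2.090 V.

+2.090 V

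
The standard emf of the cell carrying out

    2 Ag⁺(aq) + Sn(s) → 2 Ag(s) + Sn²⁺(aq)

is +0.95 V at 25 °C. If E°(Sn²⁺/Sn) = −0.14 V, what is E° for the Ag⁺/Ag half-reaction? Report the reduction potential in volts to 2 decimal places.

+0.81 V

In the reaction as written the Ag⁺/Ag couple is reduced (cathode) and Sn²⁺/Sn is oxidized (anode), so E°cell = E°(Ag⁺/Ag) − E°(Sn²⁺/Sn).
E°(Ag⁺/Ag) = E°cell + E°(anode) = +0.95 + (−0.14) = +0.81 V.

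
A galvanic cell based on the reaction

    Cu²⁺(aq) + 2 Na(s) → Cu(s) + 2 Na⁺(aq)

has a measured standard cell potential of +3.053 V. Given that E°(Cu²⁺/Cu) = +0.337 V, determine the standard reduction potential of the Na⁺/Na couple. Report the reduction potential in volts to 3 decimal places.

In the reaction as written the Cu²⁺/Cu couple is reduced (cathode) and Na⁺/Na is oxidized (anode), so E°cell = E°(Cu²⁺/Cu) − E°(Na⁺/Na).
E°(Na⁺/Na) = E°(cathode) − E°cell = +0.337 − (+3.053) = −2.716 V.

−2.716 V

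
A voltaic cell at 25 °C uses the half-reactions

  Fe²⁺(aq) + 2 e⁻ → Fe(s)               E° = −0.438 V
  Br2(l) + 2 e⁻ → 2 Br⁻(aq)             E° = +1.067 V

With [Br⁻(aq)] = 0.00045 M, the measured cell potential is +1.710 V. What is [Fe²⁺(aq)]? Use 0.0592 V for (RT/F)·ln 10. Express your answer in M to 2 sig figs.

With Br₂/Br⁻ at the cathode and Fe²⁺/Fe at the anode, E°cell = +1.067 − (−0.438) = +1.505 V (n = 2).
From the Nernst equation, log Q = n(E° − E)/0.0592 = 2·(+1.505 − (+1.710))/0.0592 = −6.926.
For Br2(l) + Fe(s) → 2 Br⁻(aq) + Fe²⁺(aq), the reaction quotient is Q = [Br⁻(aq)]^2·[Fe²⁺(aq)].
Solving for the unknown gives log [Fe²⁺(aq)] = −0.232, so [Fe²⁺(aq)] ≈ 0.59 M.

0.59 M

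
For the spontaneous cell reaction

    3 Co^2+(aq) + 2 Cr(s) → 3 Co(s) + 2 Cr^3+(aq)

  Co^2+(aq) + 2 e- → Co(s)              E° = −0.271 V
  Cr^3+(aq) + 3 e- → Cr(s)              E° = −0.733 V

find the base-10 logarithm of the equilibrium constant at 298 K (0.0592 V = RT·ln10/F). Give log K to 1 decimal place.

log K = 46.8

The Co²⁺/Co couple is reduced (cathode); E°cell = −0.271 − (−0.733) = +0.462 V with n = 6.
At equilibrium E = 0, so log K = nE°cell / 0.0592 = (6)(+0.462) / 0.0592 = 46.8.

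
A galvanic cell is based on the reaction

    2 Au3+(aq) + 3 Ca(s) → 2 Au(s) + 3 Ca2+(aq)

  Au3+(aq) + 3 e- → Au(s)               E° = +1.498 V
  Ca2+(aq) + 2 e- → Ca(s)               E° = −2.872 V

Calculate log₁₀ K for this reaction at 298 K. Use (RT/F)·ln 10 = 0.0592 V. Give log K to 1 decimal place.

The Au³⁺/Au couple is reduced (cathode); E°cell = +1.498 − (−2.872) = +4.370 V with n = 6.
At equilibrium E = 0, so log K = nE°cell / 0.0592 = (6)(+4.370) / 0.0592 = 442.9.

log K = 442.9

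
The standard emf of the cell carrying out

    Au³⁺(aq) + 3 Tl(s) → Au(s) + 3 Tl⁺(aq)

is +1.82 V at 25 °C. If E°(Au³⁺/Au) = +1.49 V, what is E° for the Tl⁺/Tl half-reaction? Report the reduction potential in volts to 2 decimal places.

−0.33 V

In the reaction as written the Au³⁺/Au couple is reduced (cathode) and Tl⁺/Tl is oxidized (anode), so E°cell = E°(Au³⁺/Au) − E°(Tl⁺/Tl).
E°(Tl⁺/Tl) = E°(cathode) − E°cell = +1.49 − (+1.82) = −0.33 V.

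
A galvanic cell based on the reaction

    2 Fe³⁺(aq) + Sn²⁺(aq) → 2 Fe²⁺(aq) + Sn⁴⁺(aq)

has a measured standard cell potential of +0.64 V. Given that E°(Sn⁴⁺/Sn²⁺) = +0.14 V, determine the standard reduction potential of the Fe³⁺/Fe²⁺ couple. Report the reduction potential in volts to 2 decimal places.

+0.78 V

In the reaction as written the Fe³⁺/Fe²⁺ couple is reduced (cathode) and Sn⁴⁺/Sn²⁺ is oxidized (anode), so E°cell = E°(Fe³⁺/Fe²⁺) − E°(Sn⁴⁺/Sn²⁺).
E°(Fe³⁺/Fe²⁺) = E°cell + E°(anode) = +0.64 + (+0.14) = +0.78 V.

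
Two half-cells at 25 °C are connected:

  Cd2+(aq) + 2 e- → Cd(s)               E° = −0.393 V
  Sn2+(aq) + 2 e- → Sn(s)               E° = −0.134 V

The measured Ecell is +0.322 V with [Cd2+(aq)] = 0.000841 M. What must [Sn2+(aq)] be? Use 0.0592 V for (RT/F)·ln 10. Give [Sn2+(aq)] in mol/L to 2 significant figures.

The Sn²⁺/Sn couple has the larger reduction potential, so it is the cathode: E°cell = −0.134 − (−0.393) = +0.259 V and n = 2.
From the Nernst equation, log Q = n(E° − E)/0.0592 = 2·(+0.259 − (+0.322))/0.0592 = −2.128.
For Sn2+(aq) + Cd(s) → Sn(s) + Cd2+(aq), the reaction quotient is Q = [Cd2+(aq)] / [Sn2+(aq)].
Substituting the known concentrations and solving, log [Sn2+(aq)] = −0.947 and [Sn2+(aq)] = 0.11 M.

0.11 M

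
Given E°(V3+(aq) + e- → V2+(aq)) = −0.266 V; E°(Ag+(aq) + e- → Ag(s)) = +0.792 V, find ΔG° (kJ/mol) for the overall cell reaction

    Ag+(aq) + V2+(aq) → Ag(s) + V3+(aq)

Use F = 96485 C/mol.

In the reaction as written Ag+(aq) is reduced, so the Ag⁺/Ag couple is the cathode and V³⁺/V²⁺ is the anode.
E°cell = +0.792 − (−0.266) = +1.058 V; balancing electrons gives n = 1.
ΔG° = −nFE°cell = −(1)(96485)(+1.058) J/mol = −102 kJ/mol.

−102 kJ/mol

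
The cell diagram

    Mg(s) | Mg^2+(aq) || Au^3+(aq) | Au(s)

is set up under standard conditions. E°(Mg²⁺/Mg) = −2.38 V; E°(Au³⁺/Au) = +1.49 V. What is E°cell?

By convention the left-hand electrode in cell notation is the anode (oxidation) and the right-hand electrode is the cathode (reduction).
E°cell = E°(right) − E°(left) = +1.49 − (−2.38) = +3.87 V.

+3.87 V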